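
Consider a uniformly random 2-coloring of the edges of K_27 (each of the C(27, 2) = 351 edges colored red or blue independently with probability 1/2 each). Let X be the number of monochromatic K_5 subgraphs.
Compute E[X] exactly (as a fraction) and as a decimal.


Let X = Σ_S X_S over the C(27, 5) = 80730 subsets S of size 5, where X_S = 1 if the K_5 on S is monochromatic.
For a fixed S, the K_5 on S has C(5, 2) = 10 edges. P[all 10 edges red] = (1/2)^10, and likewise for blue, so P[monochromatic] = 2·(1/2)^10 = 2^{1 − 10} = 1/512.
Summing: E[X] = C(27, 5) · 2^{1 − 10} = 80730 · 1/512 = 40365/256.
Numerically: E[X] ≈ 157.6758.

E[X] = C(27,5)·2^(1−C(5,2)) = 40365/256 ≈ 157.6758.


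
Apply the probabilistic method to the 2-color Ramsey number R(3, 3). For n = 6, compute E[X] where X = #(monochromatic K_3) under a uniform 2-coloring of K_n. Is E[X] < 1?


E[X] = C(6, 3) · 2^{1 − 3} = 20 · 2^{−2} = 20/4.
As a reduced fraction: E[X] = 5 ≈ 5.000000.
Is E[X] < 1? NO.
Since E[X] ≥ 1, the first-moment bound is inconclusive at n = 6; it does NOT by itself certify R(3, 3) > 6.

E[X] = 5 ≈ 5.000000; E[X] ≥ 1; first-moment method inconclusive here.


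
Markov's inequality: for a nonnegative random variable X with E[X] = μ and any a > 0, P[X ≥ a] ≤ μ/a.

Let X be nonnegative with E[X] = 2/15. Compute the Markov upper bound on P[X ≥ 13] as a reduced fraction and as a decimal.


μ = E[X] = 2/15, a = 13.
Markov: P[X ≥ 13] ≤ μ/a = (2/15)/13 = 2/195.
Numerically: ≈ 0.0103.
(Since a = 13 > μ = 0.1333, the bound 2/195 is < 1 and informative.)

P[X ≥ 13] ≤ 2/195 ≈ 0.0103.


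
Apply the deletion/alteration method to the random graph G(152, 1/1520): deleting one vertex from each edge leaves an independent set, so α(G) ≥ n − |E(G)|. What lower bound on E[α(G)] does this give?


E[|E(G)|] = C(152, 2)·p = 11476 · (1/1520) = 151/20.
E[α(G)] ≥ n − E[|E(G)|] = 152 − 151/20 = 2889/20.
Numerically: ≈ 144.4500.
(This is only a lower bound; the true E[α(G)] may be larger.)

E[α(G)] ≥ 2889/20 ≈ 144.4500.


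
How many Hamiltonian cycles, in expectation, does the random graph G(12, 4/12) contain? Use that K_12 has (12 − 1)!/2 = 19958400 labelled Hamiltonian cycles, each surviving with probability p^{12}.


K_12 has (12 − 1)!/2 = 19958400 labelled Hamiltonian cycles.
For each such Hamiltonian cycle H, let X_H = 1 if all 12 edges of H are present in G. Then P[X_H = 1] = p^{12} = (1/3)^{12} = 1/531441.
By linearity: E[X] = Σ_H E[X_H] = 19958400 · p^{12} = 19958400 · 1/531441 = 246400/6561.
Numerically: E[X] ≈ 37.6.

E[X] = 19958400 · (1/3)^{12} = 246400/6561 ≈ 37.6.


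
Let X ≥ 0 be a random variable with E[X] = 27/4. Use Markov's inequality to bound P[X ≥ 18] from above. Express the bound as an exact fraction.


μ = E[X] = 27/4, a = 18.
Markov: P[X ≥ 18] ≤ μ/a = (27/4)/18 = 3/8.
Numerically: ≈ 0.3750.
(Since a = 18 > μ = 6.7500, the bound 3/8 is < 1 and informative.)

P[X ≥ 18] ≤ 3/8 ≈ 0.3750.


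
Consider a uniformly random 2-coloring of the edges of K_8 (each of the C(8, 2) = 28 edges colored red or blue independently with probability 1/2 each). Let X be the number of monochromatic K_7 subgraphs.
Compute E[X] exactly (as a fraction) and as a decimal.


Let X = Σ_S X_S over the C(8, 7) = 8 subsets S of size 7, where X_S = 1 if the K_7 on S is monochromatic.
For a fixed S, the K_7 on S has C(7, 2) = 21 edges. P[all 21 edges red] = (1/2)^21, and likewise for blue, so P[monochromatic] = 2·(1/2)^21 = 2^{1 − 21} = 1/1048576.
Summing: E[X] = C(8, 7) · 2^{1 − 21} = 8 · 1/1048576 = 1/131072.
Numerically: E[X] ≈ 0.000008.

E[X] = C(8,7)·2^(1−C(7,2)) = 1/131072 ≈ 0.000008.


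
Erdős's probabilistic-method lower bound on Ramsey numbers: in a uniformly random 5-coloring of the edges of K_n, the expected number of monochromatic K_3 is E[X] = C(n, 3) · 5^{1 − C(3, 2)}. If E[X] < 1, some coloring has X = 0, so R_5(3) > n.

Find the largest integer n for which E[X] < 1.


We need C(n, 3) · 5^{1 − 3} < 1, i.e. C(n, 3) < 5^{3 − 1} = 25.
Check values of n near the boundary:
  n = 3: C(3, 3) = 1; 1 < 25? YES
  n = 4: C(4, 3) = 4; 4 < 25? YES
  n = 5: C(5, 3) = 10; 10 < 25? YES
  n = 6: C(6, 3) = 20; 20 < 25? YES
  n = 7: C(7, 3) = 35; 35 < 25? NO
  n = 8: C(8, 3) = 56; 56 < 25? NO
The largest n with C(n, 3) < 25 is n = 6 (where E[X] = 4/5 ≈ 0.800). Hence R_5(3) > 6, i.e. R_5(3) ≥ 7.

Largest n = 6; hence R_5(3) > 6.


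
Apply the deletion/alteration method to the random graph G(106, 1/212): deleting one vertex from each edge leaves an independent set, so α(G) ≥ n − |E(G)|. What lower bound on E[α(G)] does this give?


E[|E(G)|] = C(106, 2)·p = 5565 · (1/212) = 105/4.
E[α(G)] ≥ n − E[|E(G)|] = 106 − 105/4 = 319/4.
Numerically: ≈ 79.75000.
(This is only a lower bound; the true E[α(G)] may be larger.)

E[α(G)] ≥ 319/4 ≈ 79.75000.


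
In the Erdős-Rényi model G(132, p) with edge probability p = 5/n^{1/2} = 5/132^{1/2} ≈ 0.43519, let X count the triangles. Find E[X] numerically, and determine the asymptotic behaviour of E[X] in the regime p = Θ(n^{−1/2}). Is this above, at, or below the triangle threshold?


Number of potential triangles: C(132, 3) = 374660.
Each occurs with probability p³ ≈ (0.43519)³ ≈ 8.2423133e-02.
By linearity: E[X] = C(132, 3)·p³ ≈ 374660 · 8.2423133e-02 ≈ 30880.65084.
Since α = 1/2 < 1, p = c/n^{1/2} ≫ 1/n is above the triangle threshold p ~ 1/n. Asymptotically E[X] ~ (c³/6)·n^{3(1−α)} = (5³/6)·n^{1.5} → ∞; triangles are abundant w.h.p.

E[X] ≈ 30880.65084; in regime p = Θ(1/n^{1/2}) E[X] diverges (above the triangle threshold p ~ 1/n).


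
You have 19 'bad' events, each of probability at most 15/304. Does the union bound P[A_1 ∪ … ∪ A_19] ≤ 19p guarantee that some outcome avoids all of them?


Union bound: P[∪_{i=1}^{19} A_i] ≤ Σ_i P[A_i] ≤ 19·p = 19·(15/304) = 15/16.
Numerically: 15/16 ≈ 0.93750.
Is 15/16 < 1? YES.
Since P[∪ A_i] ≤ 15/16 < 1, the complement has P[∩ A_i^c] ≥ 1 − 15/16 = 1/16 > 0, so some outcome avoids every A_i.

19·p = 15/16 ≈ 0.93750; existence CERTIFIED by the union bound.


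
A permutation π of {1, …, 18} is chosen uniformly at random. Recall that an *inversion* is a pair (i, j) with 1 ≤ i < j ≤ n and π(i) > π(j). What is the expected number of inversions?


Write X = Σ X_I over the C(18, 2) = 153 pairs i < j, with X_I the indicator of one inversion.
There are 153 indicators.
For each fixed pair i < j, the values π(i) and π(j) are two distinct elements of {1, …, 18} in uniformly random order; by symmetry P[π(i) > π(j)] = 1/2.
By linearity: E[X] = 153 · (1/2) = C(18, 2) · (1/2) = 153/2 = 153/2 ≈ 76.500000.

E[X] = 153/2 = 76.500000.


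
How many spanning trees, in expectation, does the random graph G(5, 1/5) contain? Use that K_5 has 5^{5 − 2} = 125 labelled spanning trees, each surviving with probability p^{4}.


K_5 has 5^{5 − 2} = 125 labelled spanning trees.
For each such spanning tree H, let X_H = 1 if all 4 edges of H are present in G. Then P[X_H = 1] = p^{4} = (1/5)^{4} = 1/625.
By linearity: E[X] = Σ_H E[X_H] = 125 · p^{4} = 125 · 1/625 = 1/5.
Numerically: E[X] ≈ 0.2.

E[X] = 125 · (1/5)^{4} = 1/5 ≈ 0.2.


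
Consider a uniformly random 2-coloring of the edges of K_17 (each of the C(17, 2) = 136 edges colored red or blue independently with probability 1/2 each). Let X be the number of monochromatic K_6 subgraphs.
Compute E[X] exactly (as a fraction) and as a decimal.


Let X = Σ_S X_S over the C(17, 6) = 12376 subsets S of size 6, where X_S = 1 if the K_6 on S is monochromatic.
For a fixed S, the K_6 on S has C(6, 2) = 15 edges. P[all 15 edges red] = (1/2)^15, and likewise for blue, so P[monochromatic] = 2·(1/2)^15 = 2^{1 − 15} = 1/16384.
Summing: E[X] = C(17, 6) · 2^{1 − 15} = 12376 · 1/16384 = 1547/2048.
Numerically: E[X] ≈ 0.75537.

E[X] = C(17,6)·2^(1−C(6,2)) = 1547/2048 ≈ 0.75537.


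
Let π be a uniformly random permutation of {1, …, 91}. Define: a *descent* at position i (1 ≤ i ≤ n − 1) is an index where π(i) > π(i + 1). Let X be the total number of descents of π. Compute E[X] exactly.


Write X = Σ X_I over i = 1, …, 90, with X_I the indicator of one descent.
There are 90 indicators.
For each fixed i, the pair (π(i), π(i+1)) is a uniformly random ordered pair of distinct values from {1, …, 91}; by symmetry P[π(i) > π(i+1)] = 1/2.
By linearity: E[X] = 90 · (1/2) = (91 − 1) · (1/2) = 45 ≈ 45.000000.

E[X] = 45 = 45.000000.


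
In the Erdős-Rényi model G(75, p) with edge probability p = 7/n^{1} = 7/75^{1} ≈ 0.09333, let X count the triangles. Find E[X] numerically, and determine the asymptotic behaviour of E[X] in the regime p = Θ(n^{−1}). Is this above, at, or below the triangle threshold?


Number of potential triangles: C(75, 3) = 67525.
Each occurs with probability p³ ≈ (0.09333)³ ≈ 8.130370e-04.
By linearity: E[X] = C(75, 3)·p³ ≈ 67525 · 8.130370e-04 ≈ 54.9003.
Here α = 1, so p = 7/n is exactly at the triangle threshold p ~ 1/n. Asymptotically E[X] → c³/6 = 7³/6 = 343/6 ≈ 57.1667, a bounded constant. In this regime the triangle count is asymptotically Poisson(c³/6).

E[X] ≈ 54.9003; in regime p = Θ(1/n^{1}) E[X] stays bounded (at the triangle threshold p ~ 1/n).


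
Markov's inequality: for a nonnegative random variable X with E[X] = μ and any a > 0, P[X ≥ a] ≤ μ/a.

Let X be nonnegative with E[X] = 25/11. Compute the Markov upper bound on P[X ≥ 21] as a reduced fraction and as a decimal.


μ = E[X] = 25/11, a = 21.
Markov: P[X ≥ 21] ≤ μ/a = (25/11)/21 = 25/231.
Numerically: ≈ 0.108225.
(Since a = 21 > μ = 2.272727, the bound 25/231 is < 1 and informative.)

P[X ≥ 21] ≤ 25/231 ≈ 0.108225.


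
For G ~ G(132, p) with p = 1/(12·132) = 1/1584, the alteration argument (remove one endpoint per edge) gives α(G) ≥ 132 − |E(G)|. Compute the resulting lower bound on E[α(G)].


E[|E(G)|] = C(132, 2)·p = 8646 · (1/1584) = 131/24.
E[α(G)] ≥ n − E[|E(G)|] = 132 − 131/24 = 3037/24.
Numerically: ≈ 126.541667.
(This is only a lower bound; the true E[α(G)] may be larger.)

E[α(G)] ≥ 3037/24 ≈ 126.541667.


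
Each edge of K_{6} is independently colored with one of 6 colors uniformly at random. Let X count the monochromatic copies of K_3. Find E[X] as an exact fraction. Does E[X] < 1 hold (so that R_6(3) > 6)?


E[X] = C(6, 3) · 6^{1 − 3} = 20 · 6^{−2} = 20/36.
As a reduced fraction: E[X] = 5/9 ≈ 0.55556.
Is E[X] < 1? YES.
Since E[X] < 1, there exists a 6-coloring of K_{6} with no monochromatic K_3; hence R_6(3) > 6.

E[X] = 5/9 ≈ 0.55556; E[X] < 1, so R_6(3) > 6.


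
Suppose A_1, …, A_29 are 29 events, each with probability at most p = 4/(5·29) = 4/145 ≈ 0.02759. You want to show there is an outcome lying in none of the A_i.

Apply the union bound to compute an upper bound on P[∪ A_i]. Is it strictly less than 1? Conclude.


Union bound: P[∪_{i=1}^{29} A_i] ≤ Σ_i P[A_i] ≤ 29·p = 29·(4/145) = 4/5.
Numerically: 4/5 ≈ 0.80000.
Is 4/5 < 1? YES.
Since P[∪ A_i] ≤ 4/5 < 1, the complement has P[∩ A_i^c] ≥ 1 − 4/5 = 1/5 > 0, so some outcome avoids every A_i.

29·p = 4/5 ≈ 0.80000; existence CERTIFIED by the union bound.


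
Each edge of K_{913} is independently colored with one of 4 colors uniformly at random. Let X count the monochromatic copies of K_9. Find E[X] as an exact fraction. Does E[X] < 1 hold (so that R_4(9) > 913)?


E[X] = C(913, 9) · 4^{1 − 36} = 1167605542753639808390 · 4^{−35} = 1167605542753639808390/1180591620717411303424.
As a reduced fraction: E[X] = 583802771376819904195/590295810358705651712 ≈ 0.989.
Is E[X] < 1? YES.
Since E[X] < 1, there exists a 4-coloring of K_{913} with no monochromatic K_9; hence R_4(9) > 913.

E[X] = 583802771376819904195/590295810358705651712 ≈ 0.989; E[X] < 1, so R_4(9) > 913.


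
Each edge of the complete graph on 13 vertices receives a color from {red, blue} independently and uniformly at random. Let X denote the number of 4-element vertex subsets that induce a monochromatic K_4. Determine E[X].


Let X = Σ_S X_S over the C(13, 4) = 715 subsets S of size 4, where X_S = 1 if the K_4 on S is monochromatic.
For a fixed S, the K_4 on S has C(4, 2) = 6 edges. P[all 6 edges red] = (1/2)^6, and likewise for blue, so P[monochromatic] = 2·(1/2)^6 = 2^{1 − 6} = 1/32.
By linearity: E[X] = C(13, 4) · 2^{1 − 6} = 715 · 1/32 = 715/32.
Numerically: E[X] ≈ 22.343750.

E[X] = C(13,4)·2^(1−C(4,2)) = 715/32 ≈ 22.343750.


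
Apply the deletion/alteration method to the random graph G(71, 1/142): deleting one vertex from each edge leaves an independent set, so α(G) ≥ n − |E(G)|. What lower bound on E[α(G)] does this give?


E[|E(G)|] = C(71, 2)·p = 2485 · (1/142) = 35/2.
E[α(G)] ≥ n − E[|E(G)|] = 71 − 35/2 = 107/2.
Numerically: ≈ 53.500000.
(This is only a lower bound; the true E[α(G)] may be larger.)

E[α(G)] ≥ 107/2 ≈ 53.500000.


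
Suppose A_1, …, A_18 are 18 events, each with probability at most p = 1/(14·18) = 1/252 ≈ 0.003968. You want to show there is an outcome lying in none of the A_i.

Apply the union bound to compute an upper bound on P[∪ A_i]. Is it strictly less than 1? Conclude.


Union bound: P[∪_{i=1}^{18} A_i] ≤ Σ_i P[A_i] ≤ 18·p = 18·(1/252) = 1/14.
Numerically: 1/14 ≈ 0.071429.
Is 1/14 < 1? YES.
Since P[∪ A_i] ≤ 1/14 < 1, the complement has P[∩ A_i^c] ≥ 1 − 1/14 = 13/14 > 0, so some outcome avoids every A_i.

18·p = 1/14 ≈ 0.071429; existence CERTIFIED by the union bound.


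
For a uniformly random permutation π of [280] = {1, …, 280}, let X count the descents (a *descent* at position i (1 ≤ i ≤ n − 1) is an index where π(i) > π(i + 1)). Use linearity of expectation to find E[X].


Write X = Σ X_I over i = 1, …, 279, with X_I the indicator of one descent.
There are 279 indicators.
For each fixed i, the pair (π(i), π(i+1)) is a uniformly random ordered pair of distinct values from {1, …, 280}; by symmetry P[π(i) > π(i+1)] = 1/2.
By linearity: E[X] = 279 · (1/2) = (280 − 1) · (1/2) = 279/2 ≈ 139.500.

E[X] = 279/2 = 139.500.


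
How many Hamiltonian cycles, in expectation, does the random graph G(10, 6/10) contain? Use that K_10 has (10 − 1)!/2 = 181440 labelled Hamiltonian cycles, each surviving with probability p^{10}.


K_10 has (10 − 1)!/2 = 181440 labelled Hamiltonian cycles.
For each such Hamiltonian cycle H, let X_H = 1 if all 10 edges of H are present in G. Then P[X_H = 1] = p^{10} = (3/5)^{10} = 59049/9765625.
By linearity of expectation: E[X] = Σ_H E[X_H] = 181440 · p^{10} = 181440 · 59049/9765625 = 2142770112/1953125.
Numerically: E[X] ≈ 1097.

E[X] = 181440 · (3/5)^{10} = 2142770112/1953125 ≈ 1097.


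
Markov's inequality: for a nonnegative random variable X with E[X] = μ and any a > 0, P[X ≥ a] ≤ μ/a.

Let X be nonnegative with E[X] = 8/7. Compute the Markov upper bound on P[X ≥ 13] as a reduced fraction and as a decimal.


μ = E[X] = 8/7, a = 13.
Markov: P[X ≥ 13] ≤ μ/a = (8/7)/13 = 8/91.
Numerically: ≈ 0.0879.
(Since a = 13 > μ = 1.1429, the bound 8/91 is < 1 and informative.)

P[X ≥ 13] ≤ 8/91 ≈ 0.0879.


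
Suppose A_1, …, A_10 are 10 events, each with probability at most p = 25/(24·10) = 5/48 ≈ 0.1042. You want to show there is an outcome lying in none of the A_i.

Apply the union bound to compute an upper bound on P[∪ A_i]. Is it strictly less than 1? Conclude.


Union bound: P[∪_{i=1}^{10} A_i] ≤ Σ_i P[A_i] ≤ 10·p = 10·(5/48) = 25/24.
Numerically: 25/24 ≈ 1.0417.
Is 25/24 < 1? NO.
Since the bound 25/24 is ≥ 1, the union bound is uninformative here; it does NOT by itself certify existence.

10·p = 25/24 ≈ 1.0417; existence NOT certified by the union bound.


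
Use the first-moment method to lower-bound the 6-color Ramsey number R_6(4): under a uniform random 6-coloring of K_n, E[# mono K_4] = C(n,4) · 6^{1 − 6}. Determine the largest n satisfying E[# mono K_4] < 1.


We need C(n, 4) · 6^{1 − 6} < 1, i.e. C(n, 4) < 6^{6 − 1} = 7776.
Check values of n near the boundary:
  n = 21: C(21, 4) = 5985; 5985 < 7776? YES
  n = 22: C(22, 4) = 7315; 7315 < 7776? YES
  n = 23: C(23, 4) = 8855; 8855 < 7776? NO
  n = 24: C(24, 4) = 10626; 10626 < 7776? NO
The largest n with C(n, 4) < 7776 is n = 22 (where E[X] = 7315/7776 ≈ 0.9407). Hence R_6(4) > 22, i.e. R_6(4) ≥ 23.

Largest n = 22; hence R_6(4) > 22.


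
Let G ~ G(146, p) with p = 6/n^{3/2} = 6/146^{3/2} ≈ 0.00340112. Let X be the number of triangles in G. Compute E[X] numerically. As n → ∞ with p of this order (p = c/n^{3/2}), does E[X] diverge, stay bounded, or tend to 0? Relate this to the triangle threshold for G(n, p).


Number of potential triangles: C(146, 3) = 508080.
Each occurs with probability p³ ≈ (0.00340112)³ ≈ 3.93428575e-08.
By linearity: E[X] = C(146, 3)·p³ ≈ 508080 · 3.93428575e-08 ≈ 0.019989.
Since α = 3/2 > 1, p = c/n^{3/2} = o(1/n) is below the triangle threshold p ~ 1/n. Asymptotically E[X] ~ (c³/6)·n^{3(1−α)} = (6³/6)·n^{-1.5} → 0, so by Markov's inequality G has no triangles w.h.p.

E[X] ≈ 0.019989; in regime p = Θ(1/n^{3/2}) E[X] tends to 0 (below the triangle threshold p ~ 1/n).


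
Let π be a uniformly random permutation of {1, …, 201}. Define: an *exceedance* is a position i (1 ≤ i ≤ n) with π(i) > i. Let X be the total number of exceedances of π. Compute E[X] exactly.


Write X = Σ_{i=1}^{201} X_i, where X_i = 1_{π(i) > i}.
For each fixed i, π(i) is uniform over {1, …, 201} (marginal of a uniform permutation), so P[π(i) > i] = (n − i)/n. Summing: Σ_{i=1}^{201} (n − i)/n = (0 + 1 + … + 200)/201 = 201(201 − 1)/(2·201) = (201 − 1)/2.
Hence E[X] = Σ_{i=1}^{201} (201 − i)/201 = 100 ≈ 100.000000.

E[X] = 100 = 100.000000.


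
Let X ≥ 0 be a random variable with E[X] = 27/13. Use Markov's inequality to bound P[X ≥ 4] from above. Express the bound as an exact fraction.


μ = E[X] = 27/13, a = 4.
Markov: P[X ≥ 4] ≤ μ/a = (27/13)/4 = 27/52.
Numerically: ≈ 0.5192.
(Since a = 4 > μ = 2.0769, the bound 27/52 is < 1 and informative.)

P[X ≥ 4] ≤ 27/52 ≈ 0.5192.


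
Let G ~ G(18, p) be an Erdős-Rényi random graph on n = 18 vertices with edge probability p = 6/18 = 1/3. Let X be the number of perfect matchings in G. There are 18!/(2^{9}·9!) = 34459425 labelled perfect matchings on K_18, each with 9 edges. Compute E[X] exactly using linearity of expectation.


K_18 has 18!/(2^{9}·9!) = 34459425 labelled perfect matchings.
For each such perfect matching H, let X_H = 1 if all 9 edges of H are present in G. Then P[X_H = 1] = p^{9} = (1/3)^{9} = 1/19683.
By linearity of expectation: E[X] = Σ_H E[X_H] = 34459425 · p^{9} = 34459425 · 1/19683 = 425425/243.
Numerically: E[X] ≈ 1750.7.

E[X] = 34459425 · (1/3)^{9} = 425425/243 ≈ 1750.7.


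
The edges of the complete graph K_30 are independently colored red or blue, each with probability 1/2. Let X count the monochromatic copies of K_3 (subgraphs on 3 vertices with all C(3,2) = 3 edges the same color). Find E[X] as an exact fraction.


Let X = Σ_S X_S over the C(30, 3) = 4060 subsets S of size 3, where X_S = 1 if the K_3 on S is monochromatic.
For a fixed S, the K_3 on S has C(3, 2) = 3 edges. P[all 3 edges red] = (1/2)^3, and likewise for blue, so P[monochromatic] = 2·(1/2)^3 = 2^{1 − 3} = 1/4.
By linearity of expectation: E[X] = C(30, 3) · 2^{1 − 3} = 4060 · 1/4 = 1015.
Numerically: E[X] ≈ 1015.0000.

E[X] = C(30,3)·2^(1−C(3,2)) = 1015 ≈ 1015.0000.


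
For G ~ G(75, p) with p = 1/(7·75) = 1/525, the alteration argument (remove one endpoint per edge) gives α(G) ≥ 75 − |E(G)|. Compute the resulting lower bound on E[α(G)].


E[|E(G)|] = C(75, 2)·p = 2775 · (1/525) = 37/7.
E[α(G)] ≥ n − E[|E(G)|] = 75 − 37/7 = 488/7.
Numerically: ≈ 69.714.
(This is only a lower bound; the true E[α(G)] may be larger.)

E[α(G)] ≥ 488/7 ≈ 69.714.


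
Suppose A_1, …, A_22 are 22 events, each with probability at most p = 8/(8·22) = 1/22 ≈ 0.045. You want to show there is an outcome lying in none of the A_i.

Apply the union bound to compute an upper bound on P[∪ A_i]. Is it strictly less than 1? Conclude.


Union bound: P[∪_{i=1}^{22} A_i] ≤ Σ_i P[A_i] ≤ 22·p = 22·(1/22) = 1.
Numerically: 1 ≈ 1.000.
Is 1 < 1? NO.
Since the bound 1 is ≥ 1, the union bound is uninformative here; it does NOT by itself certify existence.

22·p = 1 ≈ 1.000; existence NOT certified by the union bound.


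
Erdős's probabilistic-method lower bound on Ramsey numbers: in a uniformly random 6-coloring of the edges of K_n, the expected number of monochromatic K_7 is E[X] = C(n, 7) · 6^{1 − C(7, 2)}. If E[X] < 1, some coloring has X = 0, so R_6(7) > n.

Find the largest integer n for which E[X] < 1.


We need C(n, 7) · 6^{1 − 21} < 1, i.e. C(n, 7) < 6^{21 − 1} = 3656158440062976.
Check values of n near the boundary:
  n = 565: C(565, 7) = 3513212521235560; 3513212521235560 < 3656158440062976? YES
  n = 566: C(566, 7) = 3557206237959440; 3557206237959440 < 3656158440062976? YES
  n = 567: C(567, 7) = 3601671315933933; 3601671315933933 < 3656158440062976? YES
  n = 568: C(568, 7) = 3646611956239704; 3646611956239704 < 3656158440062976? YES
  n = 569: C(569, 7) = 3692032389858348; 3692032389858348 < 3656158440062976? NO
  n = 570: C(570, 7) = 3737936877831720; 3737936877831720 < 3656158440062976? NO
  n = 571: C(571, 7) = 3784329711421830; 3784329711421830 < 3656158440062976? NO
The largest n with C(n, 7) < 3656158440062976 is n = 568 (where E[X] = 16882462760369/16926659444736 ≈ 0.99739). Hence R_6(7) > 568, i.e. R_6(7) ≥ 569.

Largest n = 568; hence R_6(7) > 568.


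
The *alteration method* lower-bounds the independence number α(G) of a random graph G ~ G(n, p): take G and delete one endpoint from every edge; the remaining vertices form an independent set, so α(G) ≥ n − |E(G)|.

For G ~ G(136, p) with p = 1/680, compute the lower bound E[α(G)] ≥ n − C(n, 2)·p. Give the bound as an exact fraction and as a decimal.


E[|E(G)|] = C(136, 2)·p = 9180 · (1/680) = 27/2.
E[α(G)] ≥ n − E[|E(G)|] = 136 − 27/2 = 245/2.
Numerically: ≈ 122.50000.
(This is only a lower bound; the true E[α(G)] may be larger.)

E[α(G)] ≥ 245/2 ≈ 122.50000.


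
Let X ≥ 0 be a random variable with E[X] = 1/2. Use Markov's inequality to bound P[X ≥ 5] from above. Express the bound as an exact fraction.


μ = E[X] = 1/2, a = 5.
Markov: P[X ≥ 5] ≤ μ/a = (1/2)/5 = 1/10.
Numerically: ≈ 0.100.
(Since a = 5 > μ = 0.500, the bound 1/10 is < 1 and informative.)

P[X ≥ 5] ≤ 1/10 ≈ 0.100.


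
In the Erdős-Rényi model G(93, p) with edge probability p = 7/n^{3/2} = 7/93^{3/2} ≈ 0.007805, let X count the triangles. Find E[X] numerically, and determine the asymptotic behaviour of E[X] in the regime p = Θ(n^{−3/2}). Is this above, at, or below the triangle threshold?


Number of potential triangles: C(93, 3) = 129766.
Each occurs with probability p³ ≈ (0.007805)³ ≈ 4.754675e-07.
By linearity: E[X] = C(93, 3)·p³ ≈ 129766 · 4.754675e-07 ≈ 0.0617.
Since α = 3/2 > 1, p = c/n^{3/2} = o(1/n) is below the triangle threshold p ~ 1/n. Asymptotically E[X] ~ (c³/6)·n^{3(1−α)} = (7³/6)·n^{-1.5} → 0, so by Markov's inequality G has no triangles w.h.p.

E[X] ≈ 0.0617; in regime p = Θ(1/n^{3/2}) E[X] tends to 0 (below the triangle threshold p ~ 1/n).


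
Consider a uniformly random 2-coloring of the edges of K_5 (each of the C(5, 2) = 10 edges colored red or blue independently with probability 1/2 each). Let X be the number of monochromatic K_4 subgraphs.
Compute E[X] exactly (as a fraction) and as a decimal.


Let X = Σ_S X_S over the C(5, 4) = 5 subsets S of size 4, where X_S = 1 if the K_4 on S is monochromatic.
For a fixed S, the K_4 on S has C(4, 2) = 6 edges. P[all 6 edges red] = (1/2)^6, and likewise for blue, so P[monochromatic] = 2·(1/2)^6 = 2^{1 − 6} = 1/32.
Summing: E[X] = C(5, 4) · 2^{1 − 6} = 5 · 1/32 = 5/32.
Numerically: E[X] ≈ 0.1562.

E[X] = C(5,4)·2^(1−C(4,2)) = 5/32 ≈ 0.1562.


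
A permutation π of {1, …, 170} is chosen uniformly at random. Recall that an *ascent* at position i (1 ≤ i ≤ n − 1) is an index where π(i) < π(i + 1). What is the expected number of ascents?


Write X = Σ X_I over i = 1, …, 169, with X_I the indicator of one ascent.
There are 169 indicators.
For each fixed i, the pair (π(i), π(i+1)) is a uniformly random ordered pair of distinct values from {1, …, 170}; by symmetry P[π(i) < π(i+1)] = 1/2.
By linearity: E[X] = 169 · (1/2) = (170 − 1) · (1/2) = 169/2 ≈ 84.500000.

E[X] = 169/2 = 84.500000.


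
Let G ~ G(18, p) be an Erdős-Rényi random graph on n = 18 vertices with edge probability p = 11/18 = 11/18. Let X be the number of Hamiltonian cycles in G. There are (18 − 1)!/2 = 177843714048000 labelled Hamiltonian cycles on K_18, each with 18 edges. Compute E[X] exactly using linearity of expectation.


K_18 has (18 − 1)!/2 = 177843714048000 labelled Hamiltonian cycles.
For each such Hamiltonian cycle H, let X_H = 1 if all 18 edges of H are present in G. Then P[X_H = 1] = p^{18} = (11/18)^{18} = 5559917313492231481/39346408075296537575424.
By linearity of expectation: E[X] = Σ_H E[X_H] = 177843714048000 · p^{18} = 177843714048000 · 5559917313492231481/39346408075296537575424 = 82786473808235140223154875/3294258113514384.
Numerically: E[X] ≈ 2.51305e+10.

E[X] = 177843714048000 · (11/18)^{18} = 82786473808235140223154875/3294258113514384 ≈ 2.51305e+10.


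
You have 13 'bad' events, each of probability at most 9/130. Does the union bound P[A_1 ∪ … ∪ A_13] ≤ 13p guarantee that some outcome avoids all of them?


Union bound: P[∪_{i=1}^{13} A_i] ≤ Σ_i P[A_i] ≤ 13·p = 13·(9/130) = 9/10.
Numerically: 9/10 ≈ 0.9000000.
Is 9/10 < 1? YES.
Since P[∪ A_i] ≤ 9/10 < 1, the complement has P[∩ A_i^c] ≥ 1 − 9/10 = 1/10 > 0, so some outcome avoids every A_i.

13·p = 9/10 ≈ 0.9000000; existence CERTIFIED by the union bound.


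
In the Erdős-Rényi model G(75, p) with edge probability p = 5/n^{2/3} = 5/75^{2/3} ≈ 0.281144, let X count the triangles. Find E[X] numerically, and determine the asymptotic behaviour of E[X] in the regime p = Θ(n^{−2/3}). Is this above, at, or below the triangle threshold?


Number of potential triangles: C(75, 3) = 67525.
Each occurs with probability p³ ≈ (0.281144)³ ≈ 2.22222222e-02.
By linearity: E[X] = C(75, 3)·p³ ≈ 67525 · 2.22222222e-02 ≈ 1500.555556.
Since α = 2/3 < 1, p = c/n^{2/3} ≫ 1/n is above the triangle threshold p ~ 1/n. Asymptotically E[X] ~ (c³/6)·n^{3(1−α)} = (5³/6)·n^{1} → ∞; triangles are abundant w.h.p.

E[X] ≈ 1500.555556; in regime p = Θ(1/n^{2/3}) E[X] diverges (above the triangle threshold p ~ 1/n).


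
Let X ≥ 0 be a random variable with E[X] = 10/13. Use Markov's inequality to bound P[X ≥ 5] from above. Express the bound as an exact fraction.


μ = E[X] = 10/13, a = 5.
Markov: P[X ≥ 5] ≤ μ/a = (10/13)/5 = 2/13.
Numerically: ≈ 0.154.
(Since a = 5 > μ = 0.769, the bound 2/13 is < 1 and informative.)

P[X ≥ 5] ≤ 2/13 ≈ 0.154.


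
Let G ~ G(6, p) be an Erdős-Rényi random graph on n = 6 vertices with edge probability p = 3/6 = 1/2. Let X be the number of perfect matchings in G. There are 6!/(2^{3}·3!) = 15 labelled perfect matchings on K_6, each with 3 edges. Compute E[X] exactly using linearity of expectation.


K_6 has 6!/(2^{3}·3!) = 15 labelled perfect matchings.
For each such perfect matching H, let X_H = 1 if all 3 edges of H are present in G. Then P[X_H = 1] = p^{3} = (1/2)^{3} = 1/8.
By linearity of expectation: E[X] = Σ_H E[X_H] = 15 · p^{3} = 15 · 1/8 = 15/8.
Numerically: E[X] ≈ 1.875.

E[X] = 15 · (1/2)^{3} = 15/8 ≈ 1.875.


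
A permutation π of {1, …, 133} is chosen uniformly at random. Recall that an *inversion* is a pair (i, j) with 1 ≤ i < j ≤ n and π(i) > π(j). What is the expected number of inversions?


Write X = Σ X_I over the C(133, 2) = 8778 pairs i < j, with X_I the indicator of one inversion.
There are 8778 indicators.
For each fixed pair i < j, the values π(i) and π(j) are two distinct elements of {1, …, 133} in uniformly random order; by symmetry P[π(i) > π(j)] = 1/2.
By linearity: E[X] = 8778 · (1/2) = C(133, 2) · (1/2) = 8778/2 = 4389 ≈ 4389.000.

E[X] = 4389 = 4389.000.


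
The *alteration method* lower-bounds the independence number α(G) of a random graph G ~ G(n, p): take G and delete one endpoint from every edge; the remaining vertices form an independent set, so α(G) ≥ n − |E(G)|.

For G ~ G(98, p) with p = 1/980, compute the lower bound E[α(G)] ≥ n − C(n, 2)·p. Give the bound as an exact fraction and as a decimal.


E[|E(G)|] = C(98, 2)·p = 4753 · (1/980) = 97/20.
E[α(G)] ≥ n − E[|E(G)|] = 98 − 97/20 = 1863/20.
Numerically: ≈ 93.1500.
(This is only a lower bound; the true E[α(G)] may be larger.)

E[α(G)] ≥ 1863/20 ≈ 93.1500.


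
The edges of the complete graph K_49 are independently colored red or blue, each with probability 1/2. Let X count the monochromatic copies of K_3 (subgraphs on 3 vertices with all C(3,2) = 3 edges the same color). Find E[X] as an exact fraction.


Let X = Σ_S X_S over the C(49, 3) = 18424 subsets S of size 3, where X_S = 1 if the K_3 on S is monochromatic.
For a fixed S, the K_3 on S has C(3, 2) = 3 edges. P[all 3 edges red] = (1/2)^3, and likewise for blue, so P[monochromatic] = 2·(1/2)^3 = 2^{1 − 3} = 1/4.
By linearity of expectation: E[X] = C(49, 3) · 2^{1 − 3} = 18424 · 1/4 = 4606.
Numerically: E[X] ≈ 4606.0000.

E[X] = C(49,3)·2^(1−C(3,2)) = 4606 ≈ 4606.0000.


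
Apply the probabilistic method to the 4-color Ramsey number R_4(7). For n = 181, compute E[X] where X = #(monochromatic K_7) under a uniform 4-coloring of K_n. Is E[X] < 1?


E[X] = C(181, 7) · 4^{1 − 21} = 1122839183400 · 4^{−20} = 1122839183400/1099511627776.
As a reduced fraction: E[X] = 140354897925/137438953472 ≈ 1.0212.
Is E[X] < 1? NO.
Since E[X] ≥ 1, the first-moment bound is inconclusive at n = 181; it does NOT by itself certify R_4(7) > 181.

E[X] = 140354897925/137438953472 ≈ 1.0212; E[X] ≥ 1; first-moment method inconclusive here.


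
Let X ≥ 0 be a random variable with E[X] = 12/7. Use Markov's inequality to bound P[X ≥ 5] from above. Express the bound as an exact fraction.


μ = E[X] = 12/7, a = 5.
Markov: P[X ≥ 5] ≤ μ/a = (12/7)/5 = 12/35.
Numerically: ≈ 0.3429.
(Since a = 5 > μ = 1.7143, the bound 12/35 is < 1 and informative.)

P[X ≥ 5] ≤ 12/35 ≈ 0.3429.


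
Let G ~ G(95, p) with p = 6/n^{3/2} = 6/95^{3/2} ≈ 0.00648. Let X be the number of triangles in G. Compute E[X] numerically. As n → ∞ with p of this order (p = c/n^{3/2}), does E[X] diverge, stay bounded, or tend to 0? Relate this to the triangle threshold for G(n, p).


Number of potential triangles: C(95, 3) = 138415.
Each occurs with probability p³ ≈ (0.00648)³ ≈ 2.72081e-07.
By linearity: E[X] = C(95, 3)·p³ ≈ 138415 · 2.72081e-07 ≈ 0.038.
Since α = 3/2 > 1, p = c/n^{3/2} = o(1/n) is below the triangle threshold p ~ 1/n. Asymptotically E[X] ~ (c³/6)·n^{3(1−α)} = (6³/6)·n^{-1.5} → 0, so by Markov's inequality G has no triangles w.h.p.

E[X] ≈ 0.038; in regime p = Θ(1/n^{3/2}) E[X] tends to 0 (below the triangle threshold p ~ 1/n).


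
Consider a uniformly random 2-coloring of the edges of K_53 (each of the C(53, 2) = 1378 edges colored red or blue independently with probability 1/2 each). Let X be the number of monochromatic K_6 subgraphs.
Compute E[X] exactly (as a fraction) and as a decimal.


Let X = Σ_S X_S over the C(53, 6) = 22957480 subsets S of size 6, where X_S = 1 if the K_6 on S is monochromatic.
For a fixed S, the K_6 on S has C(6, 2) = 15 edges. P[all 15 edges red] = (1/2)^15, and likewise for blue, so P[monochromatic] = 2·(1/2)^15 = 2^{1 − 15} = 1/16384.
By linearity: E[X] = C(53, 6) · 2^{1 − 15} = 22957480 · 1/16384 = 2869685/2048.
Numerically: E[X] ≈ 1401.213.

E[X] = C(53,6)·2^(1−C(6,2)) = 2869685/2048 ≈ 1401.213.


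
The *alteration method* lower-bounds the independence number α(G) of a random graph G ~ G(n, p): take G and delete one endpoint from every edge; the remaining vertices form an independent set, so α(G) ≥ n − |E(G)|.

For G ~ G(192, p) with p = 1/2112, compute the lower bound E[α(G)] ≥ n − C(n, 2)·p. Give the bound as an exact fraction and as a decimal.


E[|E(G)|] = C(192, 2)·p = 18336 · (1/2112) = 191/22.
E[α(G)] ≥ n − E[|E(G)|] = 192 − 191/22 = 4033/22.
Numerically: ≈ 183.3182.
(This is only a lower bound; the true E[α(G)] may be larger.)

E[α(G)] ≥ 4033/22 ≈ 183.3182.


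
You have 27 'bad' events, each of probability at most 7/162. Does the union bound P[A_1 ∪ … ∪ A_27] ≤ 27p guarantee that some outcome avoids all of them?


Union bound: P[∪_{i=1}^{27} A_i] ≤ Σ_i P[A_i] ≤ 27·p = 27·(7/162) = 7/6.
Numerically: 7/6 ≈ 1.166667.
Is 7/6 < 1? NO.
Since the bound 7/6 is ≥ 1, the union bound is uninformative here; it does NOT by itself certify existence.

27·p = 7/6 ≈ 1.166667; existence NOT certified by the union bound.


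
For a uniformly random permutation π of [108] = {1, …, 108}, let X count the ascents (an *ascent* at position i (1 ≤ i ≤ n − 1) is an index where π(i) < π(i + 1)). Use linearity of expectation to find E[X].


Write X = Σ X_I over i = 1, …, 107, with X_I the indicator of one ascent.
There are 107 indicators.
For each fixed i, the pair (π(i), π(i+1)) is a uniformly random ordered pair of distinct values from {1, …, 108}; by symmetry P[π(i) < π(i+1)] = 1/2.
By linearity: E[X] = 107 · (1/2) = (108 − 1) · (1/2) = 107/2 ≈ 53.5000.

E[X] = 107/2 = 53.5000.


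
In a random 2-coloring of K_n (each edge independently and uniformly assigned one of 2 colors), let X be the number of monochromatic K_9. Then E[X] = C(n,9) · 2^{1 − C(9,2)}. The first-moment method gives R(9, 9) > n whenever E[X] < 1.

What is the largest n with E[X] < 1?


We need C(n, 9) · 2^{1 − 36} < 1, i.e. C(n, 9) < 2^{36 − 1} = 34359738368.
Check values of n near the boundary:
  n = 64: C(64, 9) = 27540584512; 27540584512 < 34359738368? YES
  n = 65: C(65, 9) = 31966749880; 31966749880 < 34359738368? YES
  n = 66: C(66, 9) = 37014131440; 37014131440 < 34359738368? NO
  n = 67: C(67, 9) = 42757703560; 42757703560 < 34359738368? NO
  n = 68: C(68, 9) = 49280065120; 49280065120 < 34359738368? NO
The largest n with C(n, 9) < 34359738368 is n = 65 (where E[X] = 3995843735/4294967296 ≈ 0.930). Hence R(9, 9) > 65, i.e. R(9, 9) ≥ 66.

Largest n = 65; hence R(9, 9) > 65.


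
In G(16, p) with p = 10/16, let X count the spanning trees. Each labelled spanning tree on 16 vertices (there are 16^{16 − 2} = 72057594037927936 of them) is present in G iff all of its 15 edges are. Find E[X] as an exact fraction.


K_16 has 16^{16 − 2} = 72057594037927936 labelled spanning trees.
For each such spanning tree H, let X_H = 1 if all 15 edges of H are present in G. Then P[X_H = 1] = p^{15} = (5/8)^{15} = 30517578125/35184372088832.
Summing the indicators: E[X] = Σ_H E[X_H] = 72057594037927936 · p^{15} = 72057594037927936 · 30517578125/35184372088832 = 62500000000000.
Numerically: E[X] ≈ 6.25e+13.

E[X] = 72057594037927936 · (5/8)^{15} = 62500000000000 ≈ 6.25e+13.


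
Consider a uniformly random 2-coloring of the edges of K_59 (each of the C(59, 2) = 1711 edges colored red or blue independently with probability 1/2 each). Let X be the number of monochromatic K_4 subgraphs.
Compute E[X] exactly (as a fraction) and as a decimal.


Let X = Σ_S X_S over the C(59, 4) = 455126 subsets S of size 4, where X_S = 1 if the K_4 on S is monochromatic.
For a fixed S, the K_4 on S has C(4, 2) = 6 edges. P[all 6 edges red] = (1/2)^6, and likewise for blue, so P[monochromatic] = 2·(1/2)^6 = 2^{1 − 6} = 1/32.
Summing: E[X] = C(59, 4) · 2^{1 − 6} = 455126 · 1/32 = 227563/16.
Numerically: E[X] ≈ 14222.6875.

E[X] = C(59,4)·2^(1−C(4,2)) = 227563/16 ≈ 14222.6875.


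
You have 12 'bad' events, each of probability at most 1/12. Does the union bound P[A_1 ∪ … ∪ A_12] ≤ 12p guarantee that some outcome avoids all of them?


Union bound: P[∪_{i=1}^{12} A_i] ≤ Σ_i P[A_i] ≤ 12·p = 12·(1/12) = 1.
Numerically: 1 ≈ 1.000.
Is 1 < 1? NO.
Since the bound 1 is ≥ 1, the union bound is uninformative here; it does NOT by itself certify existence.

12·p = 1 ≈ 1.000; existence NOT certified by the union bound.


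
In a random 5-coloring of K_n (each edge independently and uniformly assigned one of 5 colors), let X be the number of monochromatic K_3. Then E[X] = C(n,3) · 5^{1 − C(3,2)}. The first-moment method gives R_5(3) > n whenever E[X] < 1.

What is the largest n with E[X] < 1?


We need C(n, 3) · 5^{1 − 3} < 1, i.e. C(n, 3) < 5^{3 − 1} = 25.
Check values of n near the boundary:
  n = 3: C(3, 3) = 1; 1 < 25? YES
  n = 4: C(4, 3) = 4; 4 < 25? YES
  n = 5: C(5, 3) = 10; 10 < 25? YES
  n = 6: C(6, 3) = 20; 20 < 25? YES
  n = 7: C(7, 3) = 35; 35 < 25? NO
The largest n with C(n, 3) < 25 is n = 6 (where E[X] = 4/5 ≈ 0.8000). Hence R_5(3) > 6, i.e. R_5(3) ≥ 7.

Largest n = 6; hence R_5(3) > 6.


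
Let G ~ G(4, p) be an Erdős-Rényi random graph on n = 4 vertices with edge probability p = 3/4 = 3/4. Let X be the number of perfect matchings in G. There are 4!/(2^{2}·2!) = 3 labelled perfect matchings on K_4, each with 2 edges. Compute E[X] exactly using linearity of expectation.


K_4 has 4!/(2^{2}·2!) = 3 labelled perfect matchings.
For each such perfect matching H, let X_H = 1 if all 2 edges of H are present in G. Then P[X_H = 1] = p^{2} = (3/4)^{2} = 9/16.
By linearity of expectation: E[X] = Σ_H E[X_H] = 3 · p^{2} = 3 · 9/16 = 27/16.
Numerically: E[X] ≈ 1.6875.

E[X] = 3 · (3/4)^{2} = 27/16 ≈ 1.6875.


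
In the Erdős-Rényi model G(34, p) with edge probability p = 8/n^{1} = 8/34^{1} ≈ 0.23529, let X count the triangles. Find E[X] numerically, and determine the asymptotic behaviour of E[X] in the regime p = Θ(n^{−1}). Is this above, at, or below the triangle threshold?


Number of potential triangles: C(34, 3) = 5984.
Each occurs with probability p³ ≈ (0.23529)³ ≈ 1.3026664e-02.
By linearity: E[X] = C(34, 3)·p³ ≈ 5984 · 1.3026664e-02 ≈ 77.95156.
Here α = 1, so p = 8/n is exactly at the triangle threshold p ~ 1/n. Asymptotically E[X] → c³/6 = 8³/6 = 256/3 ≈ 85.33333, a bounded constant. In this regime the triangle count is asymptotically Poisson(c³/6).

E[X] ≈ 77.95156; in regime p = Θ(1/n^{1}) E[X] stays bounded (at the triangle threshold p ~ 1/n).


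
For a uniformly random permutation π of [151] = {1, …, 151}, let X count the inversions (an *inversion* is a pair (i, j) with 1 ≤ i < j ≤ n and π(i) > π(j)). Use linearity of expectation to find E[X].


Write X = Σ X_I over the C(151, 2) = 11325 pairs i < j, with X_I the indicator of one inversion.
There are 11325 indicators.
For each fixed pair i < j, the values π(i) and π(j) are two distinct elements of {1, …, 151} in uniformly random order; by symmetry P[π(i) > π(j)] = 1/2.
By linearity: E[X] = 11325 · (1/2) = C(151, 2) · (1/2) = 11325/2 = 11325/2 ≈ 5662.500.

E[X] = 11325/2 = 5662.500.


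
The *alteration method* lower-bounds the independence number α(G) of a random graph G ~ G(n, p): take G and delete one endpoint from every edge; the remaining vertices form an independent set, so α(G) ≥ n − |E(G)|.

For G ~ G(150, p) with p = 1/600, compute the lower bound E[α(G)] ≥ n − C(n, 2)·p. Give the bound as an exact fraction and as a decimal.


E[|E(G)|] = C(150, 2)·p = 11175 · (1/600) = 149/8.
E[α(G)] ≥ n − E[|E(G)|] = 150 − 149/8 = 1051/8.
Numerically: ≈ 131.3750.
(This is only a lower bound; the true E[α(G)] may be larger.)

E[α(G)] ≥ 1051/8 ≈ 131.3750.
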